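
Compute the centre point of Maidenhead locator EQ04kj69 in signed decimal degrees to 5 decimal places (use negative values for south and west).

74.41458, -99.11250

Field E=4, Q=16: +4·20° lon, +16·10° lat → SW at lon -100°, lat 70°.
Square 0, 4: +0·2° lon, +4·1° lat → SW at lon -100°, lat 74°.
Subsquare k=10, j=9: +10·0.0833333° lon, +9·0.0416667° lat → SW at lon -99.1667°, lat 74.375°.
Extended square 6, 9: +6·0.00833333° lon, +9·0.00416667° lat → SW at lon -99.1167°, lat 74.4125°.
Cell spans 0.00833333° lon × 0.00416667° lat. Centre is SW corner plus half of each.
latitude 74.41458, longitude -99.11250.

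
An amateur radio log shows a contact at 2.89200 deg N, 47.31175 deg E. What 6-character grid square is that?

LJ32pv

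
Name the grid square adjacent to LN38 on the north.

Latitude square 8; +1 → 9.
The longitude characters are unchanged.

LN39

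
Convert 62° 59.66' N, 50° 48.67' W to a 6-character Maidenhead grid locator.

Shift to the Maidenhead origin (180°W, 90°S): lon 129.1888, lat 152.9943.
Field: lon ⌊129.1888/20⌋ = 6 → G; lat ⌊152.9943/10⌋ = 15 → P.
Square: lon ⌊9.1888/2⌋ = 4; lat ⌊2.9943/1⌋ = 2.
Subsquare: lon ⌊1.1888/0.0833333⌋ = 14 → o; lat ⌊0.9943/0.0416667⌋ = 23 → x.

GP42ox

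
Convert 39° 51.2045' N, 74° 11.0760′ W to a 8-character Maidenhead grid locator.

FM29vu74

Add 180° to longitude and 90° to latitude: 105.81540, 129.85341.
Field: 105.81540/20 → 5 → F, 129.85341/10 → 12 → M; chars FM.
Square: 5.81540/2 → 2, 9.85341/1 → 9; chars 29.
Subsquare: 1.81540/0.0833333 → 21 → v, 0.85341/0.0416667 → 20 → u; chars vu.
Extended square: 0.06540/0.00833333 → 7, 0.02008/0.00416667 → 4; chars 74.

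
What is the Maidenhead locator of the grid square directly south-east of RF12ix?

RF12jw

Longitude subsquare i = 8; +1 → 9 = j.
Latitude subsquare x = 23; −1 → 22 = w.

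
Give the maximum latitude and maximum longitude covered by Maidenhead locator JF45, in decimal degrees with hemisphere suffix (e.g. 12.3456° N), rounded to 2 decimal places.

Field J=9, F=5: +9·20° lon, +5·10° lat → SW at lon 0°, lat -40°.
Square 4, 5: +4·2° lon, +5·1° lat → SW at lon 8°, lat -35°.
Cell spans 2° lon × 1° lat. NE corner is SW corner plus one full cell.
latitude 34.00° S, longitude 10.00° E.

34.00° S, 10.00° E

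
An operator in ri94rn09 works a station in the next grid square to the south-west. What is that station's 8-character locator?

RI94qn98

Longitude extended square 0; −1 → -1, wraps to 9, carry into subsquare.
Longitude subsquare r = 17; −1 → 16 = q.
Latitude extended square 9; −1 → 8.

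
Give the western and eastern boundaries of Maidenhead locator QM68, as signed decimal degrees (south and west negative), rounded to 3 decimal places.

Field Q=16, M=12: +16·20° lon, +12·10° lat → SW at lon 140°, lat 30°.
Square 6, 8: +6·2° lon, +8·1° lat → SW at lon 152°, lat 38°.
Cell spans 2° lon × 1° lat.
west 152.000, east 154.000.

152.000, 154.000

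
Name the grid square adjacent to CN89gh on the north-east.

Longitude subsquare g = 6; +1 → 7 = h.
Latitude subsquare h = 7; +1 → 8 = i.

CN89hi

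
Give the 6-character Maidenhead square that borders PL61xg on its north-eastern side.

PL71ah

Longitude subsquare x = 23; +1 → 24, wraps to 0 = a, carry into square.
Longitude square 6; +1 → 7.
Latitude subsquare g = 6; +1 → 7 = h.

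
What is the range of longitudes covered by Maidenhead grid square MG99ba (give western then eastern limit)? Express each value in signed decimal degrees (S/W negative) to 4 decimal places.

Field M=12, G=6: +12·20° lon, +6·10° lat → SW at lon 60°, lat -30°.
Square 9, 9: +9·2° lon, +9·1° lat → SW at lon 78°, lat -21°.
Subsquare b=1, a=0: +1·0.0833333° lon, +0·0.0416667° lat → SW at lon 78.0833°, lat -21°.
Cell spans 0.0833333° lon × 0.0416667° lat.
west 78.0833, east 78.1667.

78.0833, 78.1667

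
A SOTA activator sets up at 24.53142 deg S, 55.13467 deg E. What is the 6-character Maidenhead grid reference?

LG75nl

Offset from 180°W / 90°S: lon 235.1347°, lat 65.4686°.
Field (20°×10°, letters A–R): 235.1347/20 → 11 → L, 65.4686/10 → 6 → G; chars LG.
Square (2°×1°, digits 0–9): 15.1347/2 → 7, 5.4686/1 → 5; chars 75.
Subsquare (5′×2.5′, letters a–x): 1.1347/0.0833333 → 13 → n, 0.4686/0.0416667 → 11 → l; chars nl.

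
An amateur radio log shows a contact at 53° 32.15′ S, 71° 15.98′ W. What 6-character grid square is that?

Offset from 180°W / 90°S: lon 108.7337°, lat 36.4642°.
Field: 108.7337/20 → 5 → F, 36.4642/10 → 3 → D; chars FD.
Square: 8.7337/2 → 4, 6.4642/1 → 6; chars 46.
Subsquare: 0.7337/0.0833333 → 8 → i, 0.4642/0.0416667 → 11 → l; chars il.

FD46il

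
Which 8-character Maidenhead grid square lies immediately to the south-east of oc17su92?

OC17tu01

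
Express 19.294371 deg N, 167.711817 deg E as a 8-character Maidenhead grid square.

Offset from 180°W / 90°S: lon 347.71182°, lat 109.29437°.
Field (20°×10°, letters A–R): lon ⌊347.71182/20⌋ = 17 → R; lat ⌊109.29437/10⌋ = 10 → K.
Square (2°×1°, digits 0–9): lon ⌊7.71182/2⌋ = 3; lat ⌊9.29437/1⌋ = 9.
Subsquare (5′×2.5′, letters a–x): lon ⌊1.71182/0.0833333⌋ = 20 → u; lat ⌊0.29437/0.0416667⌋ = 7 → h.
Extended square (30″×15″, digits 0–9): lon ⌊0.04515/0.00833333⌋ = 5; lat ⌊0.00270/0.00416667⌋ = 0.

RK39uh50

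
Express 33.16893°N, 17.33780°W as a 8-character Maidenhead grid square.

IM13he90

Offset from 180°W / 90°S: lon 162.66220°, lat 123.16893°.
Field: lon ⌊162.66220/20⌋ = 8 → I; lat ⌊123.16893/10⌋ = 12 → M.
Square: lon ⌊2.66220/2⌋ = 1; lat ⌊3.16893/1⌋ = 3.
Subsquare: lon ⌊0.66220/0.0833333⌋ = 7 → h; lat ⌊0.16893/0.0416667⌋ = 4 → e.
Extended square: lon ⌊0.07887/0.00833333⌋ = 9; lat ⌊0.00226/0.00416667⌋ = 0.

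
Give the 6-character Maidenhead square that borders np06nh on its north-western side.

NP06mi

Longitude subsquare n = 13; −1 → 12 = m.
Latitude subsquare h = 7; +1 → 8 = i.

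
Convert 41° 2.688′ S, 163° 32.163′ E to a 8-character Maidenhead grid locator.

Add 180° to longitude and 90° to latitude: 343.53605, 48.95520.
Field: lon ⌊343.53605/20⌋ = 17 → R; lat ⌊48.95520/10⌋ = 4 → E.
Square: lon ⌊3.53605/2⌋ = 1; lat ⌊8.95520/1⌋ = 8.
Subsquare: lon ⌊1.53605/0.0833333⌋ = 18 → s; lat ⌊0.95520/0.0416667⌋ = 22 → w.
Extended square: lon ⌊0.03605/0.00833333⌋ = 4; lat ⌊0.03853/0.00416667⌋ = 9.

RE18sw49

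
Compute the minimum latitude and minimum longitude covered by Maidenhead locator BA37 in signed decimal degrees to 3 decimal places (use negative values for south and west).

Field B=1, A=0: +1·20° lon, +0·10° lat → SW at lon -160°, lat -90°.
Square 3, 7: +3·2° lon, +7·1° lat → SW at lon -154°, lat -83°.
latitude -83.000, longitude -154.000.

-83.000, -154.000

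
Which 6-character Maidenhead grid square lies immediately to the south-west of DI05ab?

Longitude subsquare a = 0; −1 → -1, wraps to 23 = x, carry into square.
Longitude square 0; −1 → -1, wraps to 9, carry into field.
Longitude field D = 3; −1 → 2 = C.
Latitude subsquare b = 1; −1 → 0 = a.

CI95xa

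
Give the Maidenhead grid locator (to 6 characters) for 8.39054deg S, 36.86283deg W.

Offset from 180°W / 90°S: lon 143.1372°, lat 81.6095°.
Field (20°×10°, letters A–R): lon ⌊143.1372/20⌋ = 7 → H; lat ⌊81.6095/10⌋ = 8 → I.
Square (2°×1°, digits 0–9): lon ⌊3.1372/2⌋ = 1; lat ⌊1.6095/1⌋ = 1.
Subsquare (5′×2.5′, letters a–x): lon ⌊1.1372/0.0833333⌋ = 13 → n; lat ⌊0.6095/0.0416667⌋ = 14 → o.

HI11no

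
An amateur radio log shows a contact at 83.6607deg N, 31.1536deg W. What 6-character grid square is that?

HR43kp

Offset from 180°W / 90°S: lon 148.8464°, lat 173.6607°.
Field: lon ⌊148.8464/20⌋ = 7 → H; lat ⌊173.6607/10⌋ = 17 → R.
Square: lon ⌊8.8464/2⌋ = 4; lat ⌊3.6607/1⌋ = 3.
Subsquare: lon ⌊0.8464/0.0833333⌋ = 10 → k; lat ⌊0.6607/0.0416667⌋ = 15 → p.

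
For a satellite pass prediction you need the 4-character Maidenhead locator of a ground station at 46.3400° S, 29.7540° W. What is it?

HE53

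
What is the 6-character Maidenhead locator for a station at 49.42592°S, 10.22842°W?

Offset from 180°W / 90°S: lon 169.7716°, lat 40.5741°.
Field (20°×10°, letters A–R): 169.7716/20 → 8 → I, 40.5741/10 → 4 → E; chars IE.
Square (2°×1°, digits 0–9): 9.7716/2 → 4, 0.5741/1 → 0; chars 40.
Subsquare (5′×2.5′, letters a–x): 1.7716/0.0833333 → 21 → v, 0.5741/0.0416667 → 13 → n; chars vn.

IE40vn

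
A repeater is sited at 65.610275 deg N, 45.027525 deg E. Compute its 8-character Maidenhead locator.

Shift to the Maidenhead origin (180°W, 90°S): lon 225.02752, lat 155.61028.
Field: 225.02752/20 → 11 → L, 155.61028/10 → 15 → P; chars LP.
Square: 5.02752/2 → 2, 5.61028/1 → 5; chars 25.
Subsquare: 1.02752/0.0833333 → 12 → m, 0.61028/0.0416667 → 14 → o; chars mo.
Extended square: 0.02752/0.00833333 → 3, 0.02694/0.00416667 → 6; chars 36.

LP25mo36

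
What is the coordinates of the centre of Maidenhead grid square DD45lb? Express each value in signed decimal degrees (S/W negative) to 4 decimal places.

-54.9375, -111.0417

Field D=3, D=3: +3·20° lon, +3·10° lat → SW at lon -120°, lat -60°.
Square 4, 5: +4·2° lon, +5·1° lat → SW at lon -112°, lat -55°.
Subsquare l=11, b=1: +11·0.0833333° lon, +1·0.0416667° lat → SW at lon -111.083°, lat -54.9583°.
Cell spans 0.0833333° lon × 0.0416667° lat. Centre is SW corner plus half of each.
latitude -54.9375, longitude -111.0417.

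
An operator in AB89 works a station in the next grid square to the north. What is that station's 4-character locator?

AC80

Latitude square 9; +1 → 10, wraps to 0, carry into field.
Latitude field B = 1; +1 → 2 = C.
The longitude characters are unchanged.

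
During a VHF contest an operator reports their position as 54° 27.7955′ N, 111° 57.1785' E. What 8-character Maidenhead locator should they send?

OO54xl41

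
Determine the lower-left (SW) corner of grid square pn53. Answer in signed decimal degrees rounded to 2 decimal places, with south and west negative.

43.00, 130.00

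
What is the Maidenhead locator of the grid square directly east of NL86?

NL96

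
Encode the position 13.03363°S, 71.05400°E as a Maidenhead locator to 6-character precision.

MH56mx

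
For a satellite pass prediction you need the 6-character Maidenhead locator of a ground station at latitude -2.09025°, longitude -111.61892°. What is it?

DI47ev

Offset from 180°W / 90°S: lon 68.3811°, lat 87.9098°.
Field: lon ⌊68.3811/20⌋ = 3 → D; lat ⌊87.9098/10⌋ = 8 → I.
Square: lon ⌊8.3811/2⌋ = 4; lat ⌊7.9098/1⌋ = 7.
Subsquare: lon ⌊0.3811/0.0833333⌋ = 4 → e; lat ⌊0.9098/0.0416667⌋ = 21 → v.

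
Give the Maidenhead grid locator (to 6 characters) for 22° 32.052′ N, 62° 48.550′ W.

FL82om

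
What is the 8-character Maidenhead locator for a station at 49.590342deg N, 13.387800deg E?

JN69qo61

Shift to the Maidenhead origin (180°W, 90°S): lon 193.38780, lat 139.59034.
Field (20°×10°, letters A–R): 193.38780/20 → 9 → J, 139.59034/10 → 13 → N; chars JN.
Square (2°×1°, digits 0–9): 13.38780/2 → 6, 9.59034/1 → 9; chars 69.
Subsquare (5′×2.5′, letters a–x): 1.38780/0.0833333 → 16 → q, 0.59034/0.0416667 → 14 → o; chars qo.
Extended square (30″×15″, digits 0–9): 0.05447/0.00833333 → 6, 0.00701/0.00416667 → 1; chars 61.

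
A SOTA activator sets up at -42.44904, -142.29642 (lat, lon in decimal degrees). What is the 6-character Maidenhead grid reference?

BE87un

Add 180° to longitude and 90° to latitude: 37.7036, 47.5510.
Field: lon ⌊37.7036/20⌋ = 1 → B; lat ⌊47.5510/10⌋ = 4 → E.
Square: lon ⌊17.7036/2⌋ = 8; lat ⌊7.5510/1⌋ = 7.
Subsquare: lon ⌊1.7036/0.0833333⌋ = 20 → u; lat ⌊0.5510/0.0416667⌋ = 13 → n.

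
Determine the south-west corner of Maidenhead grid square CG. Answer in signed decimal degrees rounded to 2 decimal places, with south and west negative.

Field C=2, G=6: +2·20° lon, +6·10° lat → SW at lon -140°, lat -30°.
latitude -30.00, longitude -140.00.

-30.00, -140.00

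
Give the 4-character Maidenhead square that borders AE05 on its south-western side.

Longitude square 0; −1 → -1, wraps to 9, carry into field.
Longitude field A = 0; −1 → -1, wraps to 17 = R, wrapping around the antimeridian.
Latitude square 5; −1 → 4.

RE94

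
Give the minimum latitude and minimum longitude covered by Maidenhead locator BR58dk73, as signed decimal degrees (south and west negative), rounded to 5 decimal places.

Field B=1, R=17: +1·20° lon, +17·10° lat → SW at lon -160°, lat 80°.
Square 5, 8: +5·2° lon, +8·1° lat → SW at lon -150°, lat 88°.
Subsquare d=3, k=10: +3·0.0833333° lon, +10·0.0416667° lat → SW at lon -149.75°, lat 88.4167°.
Extended square 7, 3: +7·0.00833333° lon, +3·0.00416667° lat → SW at lon -149.692°, lat 88.4292°.
latitude 88.42917, longitude -149.69167.

88.42917, -149.69167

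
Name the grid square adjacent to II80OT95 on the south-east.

II80pt04

Longitude extended square 9; +1 → 10, wraps to 0, carry into subsquare.
Longitude subsquare o = 14; +1 → 15 = p.
Latitude extended square 5; −1 → 4.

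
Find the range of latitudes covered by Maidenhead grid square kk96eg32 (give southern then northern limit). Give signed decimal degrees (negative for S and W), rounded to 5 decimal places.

16.25833, 16.26250

Field K=10, K=10: +10·20° lon, +10·10° lat → SW at lon 20°, lat 10°.
Square 9, 6: +9·2° lon, +6·1° lat → SW at lon 38°, lat 16°.
Subsquare e=4, g=6: +4·0.0833333° lon, +6·0.0416667° lat → SW at lon 38.3333°, lat 16.25°.
Extended square 3, 2: +3·0.00833333° lon, +2·0.00416667° lat → SW at lon 38.3583°, lat 16.2583°.
Cell spans 0.00833333° lon × 0.00416667° lat.
south 16.25833, north 16.26250.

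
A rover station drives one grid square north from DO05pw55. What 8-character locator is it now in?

DO05pw56

Latitude extended square 5; +1 → 6.
The longitude characters are unchanged.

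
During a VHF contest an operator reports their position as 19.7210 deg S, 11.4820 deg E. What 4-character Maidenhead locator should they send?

JH50

Offset from 180°W / 90°S: lon 191.48°, lat 70.28°.
Field: 191.48/20 → 9 → J, 70.28/10 → 7 → H; chars JH.
Square: 11.48/2 → 5, 0.28/1 → 0; chars 50.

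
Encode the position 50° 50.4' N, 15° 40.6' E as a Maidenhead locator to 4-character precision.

Add 180° to longitude and 90° to latitude: 195.68, 140.84.
Field: 195.68/20 → 9 → J, 140.84/10 → 14 → O; chars JO.
Square: 15.68/2 → 7, 0.84/1 → 0; chars 70.

JO70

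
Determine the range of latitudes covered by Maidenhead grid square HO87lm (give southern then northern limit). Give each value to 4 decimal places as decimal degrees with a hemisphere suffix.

Field H=7, O=14: +7·20° lon, +14·10° lat → SW at lon -40°, lat 50°.
Square 8, 7: +8·2° lon, +7·1° lat → SW at lon -24°, lat 57°.
Subsquare l=11, m=12: +11·0.0833333° lon, +12·0.0416667° lat → SW at lon -23.0833°, lat 57.5°.
Cell spans 0.0833333° lon × 0.0416667° lat.
south 57.5000° N, north 57.5417° N.

57.5000° N, 57.5417° N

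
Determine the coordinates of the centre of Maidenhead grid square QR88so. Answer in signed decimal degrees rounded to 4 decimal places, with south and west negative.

88.6042, 157.5417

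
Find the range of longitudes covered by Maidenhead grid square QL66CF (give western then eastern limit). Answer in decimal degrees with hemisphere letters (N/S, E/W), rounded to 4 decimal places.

152.1667° E, 152.2500° E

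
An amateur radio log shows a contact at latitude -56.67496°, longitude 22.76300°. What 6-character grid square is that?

KD13jh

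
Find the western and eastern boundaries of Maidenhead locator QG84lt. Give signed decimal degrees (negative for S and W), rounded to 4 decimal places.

156.9167, 157.0000

Field Q=16, G=6: +16·20° lon, +6·10° lat → SW at lon 140°, lat -30°.
Square 8, 4: +8·2° lon, +4·1° lat → SW at lon 156°, lat -26°.
Subsquare l=11, t=19: +11·0.0833333° lon, +19·0.0416667° lat → SW at lon 156.917°, lat -25.2083°.
Cell spans 0.0833333° lon × 0.0416667° lat.
west 156.9167, east 157.0000.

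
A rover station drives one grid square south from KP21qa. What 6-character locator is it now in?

KP20qx

Latitude subsquare a = 0; −1 → -1, wraps to 23 = x, carry into square.
Latitude square 1; −1 → 0.
The longitude characters are unchanged.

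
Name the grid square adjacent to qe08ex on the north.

QE09ea

Latitude subsquare x = 23; +1 → 24, wraps to 0 = a, carry into square.
Latitude square 8; +1 → 9.
The longitude characters are unchanged.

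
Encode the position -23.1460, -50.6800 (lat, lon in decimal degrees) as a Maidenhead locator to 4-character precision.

Offset from 180°W / 90°S: lon 129.32°, lat 66.85°.
Field (20°×10°, letters A–R): lon ⌊129.32/20⌋ = 6 → G; lat ⌊66.85/10⌋ = 6 → G.
Square (2°×1°, digits 0–9): lon ⌊9.32/2⌋ = 4; lat ⌊6.85/1⌋ = 6.

GG46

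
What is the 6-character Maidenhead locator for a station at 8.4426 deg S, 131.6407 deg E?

PI51tn

Add 180° to longitude and 90° to latitude: 311.6407, 81.5574.
Field: 311.6407/20 → 15 → P, 81.5574/10 → 8 → I; chars PI.
Square: 11.6407/2 → 5, 1.5574/1 → 1; chars 51.
Subsquare: 1.6407/0.0833333 → 19 → t, 0.5574/0.0416667 → 13 → n; chars tn.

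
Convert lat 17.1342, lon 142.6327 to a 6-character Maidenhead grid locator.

QK17hd

Shift to the Maidenhead origin (180°W, 90°S): lon 322.6327, lat 107.1342.
Field: 322.6327/20 → 16 → Q, 107.1342/10 → 10 → K; chars QK.
Square: 2.6327/2 → 1, 7.1342/1 → 7; chars 17.
Subsquare: 0.6327/0.0833333 → 7 → h, 0.1342/0.0416667 → 3 → d; chars hd.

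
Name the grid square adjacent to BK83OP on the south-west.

BK83no

Longitude subsquare o = 14; −1 → 13 = n.
Latitude subsquare p = 15; −1 → 14 = o.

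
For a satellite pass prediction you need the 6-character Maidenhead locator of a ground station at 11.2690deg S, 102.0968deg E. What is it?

OH18br

Add 180° to longitude and 90° to latitude: 282.0968, 78.7310.
Field (20°×10°, letters A–R): lon ⌊282.0968/20⌋ = 14 → O; lat ⌊78.7310/10⌋ = 7 → H.
Square (2°×1°, digits 0–9): lon ⌊2.0968/2⌋ = 1; lat ⌊8.7310/1⌋ = 8.
Subsquare (5′×2.5′, letters a–x): lon ⌊0.0968/0.0833333⌋ = 1 → b; lat ⌊0.7310/0.0416667⌋ = 17 → r.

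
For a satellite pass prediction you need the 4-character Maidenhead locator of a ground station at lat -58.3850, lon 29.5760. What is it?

KD41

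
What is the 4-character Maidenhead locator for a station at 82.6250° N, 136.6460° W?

CR12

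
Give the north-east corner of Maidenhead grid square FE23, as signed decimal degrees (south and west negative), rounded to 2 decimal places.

-46.00, -74.00

Field F=5, E=4: +5·20° lon, +4·10° lat → SW at lon -80°, lat -50°.
Square 2, 3: +2·2° lon, +3·1° lat → SW at lon -76°, lat -47°.
Cell spans 2° lon × 1° lat. NE corner is SW corner plus one full cell.
latitude -46.00, longitude -74.00.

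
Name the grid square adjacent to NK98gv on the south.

Latitude subsquare v = 21; −1 → 20 = u.
The longitude characters are unchanged.

NK98gu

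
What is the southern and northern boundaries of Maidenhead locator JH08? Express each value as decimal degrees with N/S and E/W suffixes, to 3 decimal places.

12.000° S, 11.000° S

Field J=9, H=7: +9·20° lon, +7·10° lat → SW at lon 0°, lat -20°.
Square 0, 8: +0·2° lon, +8·1° lat → SW at lon 0°, lat -12°.
Cell spans 2° lon × 1° lat.
south 12.000° S, north 11.000° S.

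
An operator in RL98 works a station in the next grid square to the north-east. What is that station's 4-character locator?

Longitude square 9; +1 → 10, wraps to 0, carry into field.
Longitude field R = 17; +1 → 18, wraps to 0 = A, wrapping around the antimeridian.
Latitude square 8; +1 → 9.

AL09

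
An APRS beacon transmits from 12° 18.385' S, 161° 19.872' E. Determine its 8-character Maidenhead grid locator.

Add 180° to longitude and 90° to latitude: 341.33120, 77.69358.
Field (20°×10°, letters A–R): lon ⌊341.33120/20⌋ = 17 → R; lat ⌊77.69358/10⌋ = 7 → H.
Square (2°×1°, digits 0–9): lon ⌊1.33120/2⌋ = 0; lat ⌊7.69358/1⌋ = 7.
Subsquare (5′×2.5′, letters a–x): lon ⌊1.33120/0.0833333⌋ = 15 → p; lat ⌊0.69358/0.0416667⌋ = 16 → q.
Extended square (30″×15″, digits 0–9): lon ⌊0.08120/0.00833333⌋ = 9; lat ⌊0.02692/0.00416667⌋ = 6.

RH07pq96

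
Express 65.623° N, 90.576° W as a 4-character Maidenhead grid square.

EP45

Add 180° to longitude and 90° to latitude: 89.42, 155.62.
Field (20°×10°, letters A–R): 89.42/20 → 4 → E, 155.62/10 → 15 → P; chars EP.
Square (2°×1°, digits 0–9): 9.42/2 → 4, 5.62/1 → 5; chars 45.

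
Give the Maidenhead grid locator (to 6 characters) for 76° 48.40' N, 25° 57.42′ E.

KQ26xt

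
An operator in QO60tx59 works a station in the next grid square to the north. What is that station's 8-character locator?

QO61ta50

Latitude extended square 9; +1 → 10, wraps to 0, carry into subsquare.
Latitude subsquare x = 23; +1 → 24, wraps to 0 = a, carry into square.
Latitude square 0; +1 → 1.
The longitude characters are unchanged.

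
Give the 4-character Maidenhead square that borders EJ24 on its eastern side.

EJ34

Longitude square 2; +1 → 3.
The latitude characters are unchanged.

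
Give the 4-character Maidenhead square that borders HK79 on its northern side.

Latitude square 9; +1 → 10, wraps to 0, carry into field.
Latitude field K = 10; +1 → 11 = L.
The longitude characters are unchanged.

HL70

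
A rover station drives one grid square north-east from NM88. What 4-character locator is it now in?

NM99

Longitude square 8; +1 → 9.
Latitude square 8; +1 → 9.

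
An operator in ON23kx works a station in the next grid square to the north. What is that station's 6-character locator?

ON24ka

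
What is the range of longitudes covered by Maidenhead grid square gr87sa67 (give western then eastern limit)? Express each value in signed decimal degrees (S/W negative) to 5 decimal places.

Field G=6, R=17: +6·20° lon, +17·10° lat → SW at lon -60°, lat 80°.
Square 8, 7: +8·2° lon, +7·1° lat → SW at lon -44°, lat 87°.
Subsquare s=18, a=0: +18·0.0833333° lon, +0·0.0416667° lat → SW at lon -42.5°, lat 87°.
Extended square 6, 7: +6·0.00833333° lon, +7·0.00416667° lat → SW at lon -42.45°, lat 87.0292°.
Cell spans 0.00833333° lon × 0.00416667° lat.
west -42.45000, east -42.44167.

-42.45000, -42.44167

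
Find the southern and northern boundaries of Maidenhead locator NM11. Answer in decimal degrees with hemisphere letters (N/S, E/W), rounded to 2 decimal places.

Field N=13, M=12: +13·20° lon, +12·10° lat → SW at lon 80°, lat 30°.
Square 1, 1: +1·2° lon, +1·1° lat → SW at lon 82°, lat 31°.
Cell spans 2° lon × 1° lat.
south 31.00° N, north 32.00° N.

31.00° N, 32.00° N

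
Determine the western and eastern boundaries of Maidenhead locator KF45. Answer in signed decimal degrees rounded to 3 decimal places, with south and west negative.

28.000, 30.000

Field K=10, F=5: +10·20° lon, +5·10° lat → SW at lon 20°, lat -40°.
Square 4, 5: +4·2° lon, +5·1° lat → SW at lon 28°, lat -35°.
Cell spans 2° lon × 1° lat.
west 28.000, east 30.000.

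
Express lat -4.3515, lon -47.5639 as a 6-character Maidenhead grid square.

GI65fp

Add 180° to longitude and 90° to latitude: 132.4361, 85.6485.
Field: 132.4361/20 → 6 → G, 85.6485/10 → 8 → I; chars GI.
Square: 12.4361/2 → 6, 5.6485/1 → 5; chars 65.
Subsquare: 0.4361/0.0833333 → 5 → f, 0.6485/0.0416667 → 15 → p; chars fp.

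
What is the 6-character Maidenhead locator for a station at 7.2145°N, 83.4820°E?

NJ17rf

Offset from 180°W / 90°S: lon 263.4820°, lat 97.2145°.
Field: 263.4820/20 → 13 → N, 97.2145/10 → 9 → J; chars NJ.
Square: 3.4820/2 → 1, 7.2145/1 → 7; chars 17.
Subsquare: 1.4820/0.0833333 → 17 → r, 0.2145/0.0416667 → 5 → f; chars rf.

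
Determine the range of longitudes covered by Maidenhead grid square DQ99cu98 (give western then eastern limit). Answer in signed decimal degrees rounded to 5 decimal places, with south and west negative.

Field D=3, Q=16: +3·20° lon, +16·10° lat → SW at lon -120°, lat 70°.
Square 9, 9: +9·2° lon, +9·1° lat → SW at lon -102°, lat 79°.
Subsquare c=2, u=20: +2·0.0833333° lon, +20·0.0416667° lat → SW at lon -101.833°, lat 79.8333°.
Extended square 9, 8: +9·0.00833333° lon, +8·0.00416667° lat → SW at lon -101.758°, lat 79.8667°.
Cell spans 0.00833333° lon × 0.00416667° lat.
west -101.75833, east -101.75000.

-101.75833, -101.75000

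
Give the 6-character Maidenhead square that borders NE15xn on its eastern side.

NE25an

Longitude subsquare x = 23; +1 → 24, wraps to 0 = a, carry into square.
Longitude square 1; +1 → 2.
The latitude characters are unchanged.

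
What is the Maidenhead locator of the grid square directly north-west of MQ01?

Longitude square 0; −1 → -1, wraps to 9, carry into field.
Longitude field M = 12; −1 → 11 = L.
Latitude square 1; +1 → 2.

LQ92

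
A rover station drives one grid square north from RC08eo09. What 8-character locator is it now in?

RC08ep00

Latitude extended square 9; +1 → 10, wraps to 0, carry into subsquare.
Latitude subsquare o = 14; +1 → 15 = p.
The longitude characters are unchanged.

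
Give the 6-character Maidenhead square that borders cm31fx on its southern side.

Latitude subsquare x = 23; −1 → 22 = w.
The longitude characters are unchanged.

CM31fw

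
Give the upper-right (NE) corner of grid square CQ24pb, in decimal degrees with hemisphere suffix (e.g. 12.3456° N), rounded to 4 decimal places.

Field C=2, Q=16: +2·20° lon, +16·10° lat → SW at lon -140°, lat 70°.
Square 2, 4: +2·2° lon, +4·1° lat → SW at lon -136°, lat 74°.
Subsquare p=15, b=1: +15·0.0833333° lon, +1·0.0416667° lat → SW at lon -134.75°, lat 74.0417°.
Cell spans 0.0833333° lon × 0.0416667° lat. NE corner is SW corner plus one full cell.
latitude 74.0833° N, longitude 134.6667° W.

74.0833° N, 134.6667° W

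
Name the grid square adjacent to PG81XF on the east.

Longitude subsquare x = 23; +1 → 24, wraps to 0 = a, carry into square.
Longitude square 8; +1 → 9.
The latitude characters are unchanged.

PG91af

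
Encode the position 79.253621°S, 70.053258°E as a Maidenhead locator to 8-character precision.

Offset from 180°W / 90°S: lon 250.05326°, lat 10.74638°.
Field: lon ⌊250.05326/20⌋ = 12 → M; lat ⌊10.74638/10⌋ = 1 → B.
Square: lon ⌊10.05326/2⌋ = 5; lat ⌊0.74638/1⌋ = 0.
Subsquare: lon ⌊0.05326/0.0833333⌋ = 0 → a; lat ⌊0.74638/0.0416667⌋ = 17 → r.
Extended square: lon ⌊0.05326/0.00833333⌋ = 6; lat ⌊0.03805/0.00416667⌋ = 9.

MB50ar69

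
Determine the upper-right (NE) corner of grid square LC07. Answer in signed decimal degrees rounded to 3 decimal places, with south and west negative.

-62.000, 42.000

Field L=11, C=2: +11·20° lon, +2·10° lat → SW at lon 40°, lat -70°.
Square 0, 7: +0·2° lon, +7·1° lat → SW at lon 40°, lat -63°.
Cell spans 2° lon × 1° lat. NE corner is SW corner plus one full cell.
latitude -62.000, longitude 42.000.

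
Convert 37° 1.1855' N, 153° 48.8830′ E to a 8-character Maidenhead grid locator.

Offset from 180°W / 90°S: lon 333.81472°, lat 127.01976°.
Field (20°×10°, letters A–R): lon ⌊333.81472/20⌋ = 16 → Q; lat ⌊127.01976/10⌋ = 12 → M.
Square (2°×1°, digits 0–9): lon ⌊13.81472/2⌋ = 6; lat ⌊7.01976/1⌋ = 7.
Subsquare (5′×2.5′, letters a–x): lon ⌊1.81472/0.0833333⌋ = 21 → v; lat ⌊0.01976/0.0416667⌋ = 0 → a.
Extended square (30″×15″, digits 0–9): lon ⌊0.06472/0.00833333⌋ = 7; lat ⌊0.01976/0.00416667⌋ = 4.

QM67va74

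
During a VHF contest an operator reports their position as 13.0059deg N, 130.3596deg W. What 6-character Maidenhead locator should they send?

CK43ta

Offset from 180°W / 90°S: lon 49.6404°, lat 103.0059°.
Field: 49.6404/20 → 2 → C, 103.0059/10 → 10 → K; chars CK.
Square: 9.6404/2 → 4, 3.0059/1 → 3; chars 43.
Subsquare: 1.6404/0.0833333 → 19 → t, 0.0059/0.0416667 → 0 → a; chars ta.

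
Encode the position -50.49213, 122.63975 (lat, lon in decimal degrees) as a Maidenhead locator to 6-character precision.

PD19hm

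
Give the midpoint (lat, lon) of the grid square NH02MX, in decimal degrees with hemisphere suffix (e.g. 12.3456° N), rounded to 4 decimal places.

Field N=13, H=7: +13·20° lon, +7·10° lat → SW at lon 80°, lat -20°.
Square 0, 2: +0·2° lon, +2·1° lat → SW at lon 80°, lat -18°.
Subsquare m=12, x=23: +12·0.0833333° lon, +23·0.0416667° lat → SW at lon 81°, lat -17.0417°.
Cell spans 0.0833333° lon × 0.0416667° lat. Centre is SW corner plus half of each.
latitude 17.0208° S, longitude 81.0417° E.

17.0208° S, 81.0417° E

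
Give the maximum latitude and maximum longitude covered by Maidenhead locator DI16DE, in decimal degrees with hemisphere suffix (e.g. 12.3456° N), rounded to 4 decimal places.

3.7917° S, 117.6667° W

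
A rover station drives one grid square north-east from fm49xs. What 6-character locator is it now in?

FM59at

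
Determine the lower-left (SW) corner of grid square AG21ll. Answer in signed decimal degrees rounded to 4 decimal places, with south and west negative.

-28.5417, -175.0833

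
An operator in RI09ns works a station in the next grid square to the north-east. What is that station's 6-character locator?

Longitude subsquare n = 13; +1 → 14 = o.
Latitude subsquare s = 18; +1 → 19 = t.

RI09ot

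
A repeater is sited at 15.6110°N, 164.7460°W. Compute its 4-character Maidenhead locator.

AK75

Shift to the Maidenhead origin (180°W, 90°S): lon 15.25, lat 105.61.
Field (20°×10°, letters A–R): lon ⌊15.25/20⌋ = 0 → A; lat ⌊105.61/10⌋ = 10 → K.
Square (2°×1°, digits 0–9): lon ⌊15.25/2⌋ = 7; lat ⌊5.61/1⌋ = 5.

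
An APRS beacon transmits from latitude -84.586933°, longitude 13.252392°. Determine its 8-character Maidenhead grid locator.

Offset from 180°W / 90°S: lon 193.25239°, lat 5.41307°.
Field: 193.25239/20 → 9 → J, 5.41307/10 → 0 → A; chars JA.
Square: 13.25239/2 → 6, 5.41307/1 → 5; chars 65.
Subsquare: 1.25239/0.0833333 → 15 → p, 0.41307/0.0416667 → 9 → j; chars pj.
Extended square: 0.00239/0.00833333 → 0, 0.03807/0.00416667 → 9; chars 09.

JA65pj09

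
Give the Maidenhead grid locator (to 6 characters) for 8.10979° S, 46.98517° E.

Shift to the Maidenhead origin (180°W, 90°S): lon 226.9852, lat 81.8902.
Field: lon ⌊226.9852/20⌋ = 11 → L; lat ⌊81.8902/10⌋ = 8 → I.
Square: lon ⌊6.9852/2⌋ = 3; lat ⌊1.8902/1⌋ = 1.
Subsquare: lon ⌊0.9852/0.0833333⌋ = 11 → l; lat ⌊0.8902/0.0416667⌋ = 21 → v.

LI31lv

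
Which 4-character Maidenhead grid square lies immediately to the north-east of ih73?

IH84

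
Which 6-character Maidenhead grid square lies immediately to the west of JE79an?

Longitude subsquare a = 0; −1 → -1, wraps to 23 = x, carry into square.
Longitude square 7; −1 → 6.
The latitude characters are unchanged.

JE69xn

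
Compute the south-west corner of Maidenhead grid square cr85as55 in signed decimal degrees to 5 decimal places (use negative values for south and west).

85.77083, -123.95833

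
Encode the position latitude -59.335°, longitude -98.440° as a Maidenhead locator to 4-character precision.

Add 180° to longitude and 90° to latitude: 81.56, 30.66.
Field (20°×10°, letters A–R): 81.56/20 → 4 → E, 30.66/10 → 3 → D; chars ED.
Square (2°×1°, digits 0–9): 1.56/2 → 0, 0.66/1 → 0; chars 00.

ED00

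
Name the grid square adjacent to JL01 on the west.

IL91

Longitude square 0; −1 → -1, wraps to 9, carry into field.
Longitude field J = 9; −1 → 8 = I.
The latitude characters are unchanged.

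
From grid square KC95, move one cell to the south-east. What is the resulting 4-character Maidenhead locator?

LC04

Longitude square 9; +1 → 10, wraps to 0, carry into field.
Longitude field K = 10; +1 → 11 = L.
Latitude square 5; −1 → 4.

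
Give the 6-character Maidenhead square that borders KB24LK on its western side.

Longitude subsquare l = 11; −1 → 10 = k.
The latitude characters are unchanged.

KB24kk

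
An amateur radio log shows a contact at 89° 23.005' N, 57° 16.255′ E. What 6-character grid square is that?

Offset from 180°W / 90°S: lon 237.2709°, lat 179.3834°.
Field (20°×10°, letters A–R): 237.2709/20 → 11 → L, 179.3834/10 → 17 → R; chars LR.
Square (2°×1°, digits 0–9): 17.2709/2 → 8, 9.3834/1 → 9; chars 89.
Subsquare (5′×2.5′, letters a–x): 1.2709/0.0833333 → 15 → p, 0.3834/0.0416667 → 9 → j; chars pj.

LR89pj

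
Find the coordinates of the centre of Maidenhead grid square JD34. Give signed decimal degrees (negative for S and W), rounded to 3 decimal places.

Field J=9, D=3: +9·20° lon, +3·10° lat → SW at lon 0°, lat -60°.
Square 3, 4: +3·2° lon, +4·1° lat → SW at lon 6°, lat -56°.
Cell spans 2° lon × 1° lat. Centre is SW corner plus half of each.
latitude -55.500, longitude 7.000.

-55.500, 7.000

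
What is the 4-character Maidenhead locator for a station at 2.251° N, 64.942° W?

FJ72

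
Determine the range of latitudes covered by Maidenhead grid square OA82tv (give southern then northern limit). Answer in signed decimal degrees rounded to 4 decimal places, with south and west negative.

-87.1250, -87.0833

Field O=14, A=0: +14·20° lon, +0·10° lat → SW at lon 100°, lat -90°.
Square 8, 2: +8·2° lon, +2·1° lat → SW at lon 116°, lat -88°.
Subsquare t=19, v=21: +19·0.0833333° lon, +21·0.0416667° lat → SW at lon 117.583°, lat -87.125°.
Cell spans 0.0833333° lon × 0.0416667° lat.
south -87.1250, north -87.0833.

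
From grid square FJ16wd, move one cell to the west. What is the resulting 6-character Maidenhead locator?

FJ16vd

Longitude subsquare w = 22; −1 → 21 = v.
The latitude characters are unchanged.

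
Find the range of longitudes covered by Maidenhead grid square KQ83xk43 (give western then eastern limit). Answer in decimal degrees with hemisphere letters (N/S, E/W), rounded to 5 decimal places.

Field K=10, Q=16: +10·20° lon, +16·10° lat → SW at lon 20°, lat 70°.
Square 8, 3: +8·2° lon, +3·1° lat → SW at lon 36°, lat 73°.
Subsquare x=23, k=10: +23·0.0833333° lon, +10·0.0416667° lat → SW at lon 37.9167°, lat 73.4167°.
Extended square 4, 3: +4·0.00833333° lon, +3·0.00416667° lat → SW at lon 37.95°, lat 73.4292°.
Cell spans 0.00833333° lon × 0.00416667° lat.
west 37.95000° E, east 37.95833° E.

37.95000° E, 37.95833° E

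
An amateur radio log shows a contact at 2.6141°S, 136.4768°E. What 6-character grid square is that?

PI87fj

Shift to the Maidenhead origin (180°W, 90°S): lon 316.4768, lat 87.3859.
Field: lon ⌊316.4768/20⌋ = 15 → P; lat ⌊87.3859/10⌋ = 8 → I.
Square: lon ⌊16.4768/2⌋ = 8; lat ⌊7.3859/1⌋ = 7.
Subsquare: lon ⌊0.4768/0.0833333⌋ = 5 → f; lat ⌊0.3859/0.0416667⌋ = 9 → j.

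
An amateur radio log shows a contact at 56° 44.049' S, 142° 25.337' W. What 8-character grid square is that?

Add 180° to longitude and 90° to latitude: 37.57772, 33.26585.
Field: lon ⌊37.57772/20⌋ = 1 → B; lat ⌊33.26585/10⌋ = 3 → D.
Square: lon ⌊17.57772/2⌋ = 8; lat ⌊3.26585/1⌋ = 3.
Subsquare: lon ⌊1.57772/0.0833333⌋ = 18 → s; lat ⌊0.26585/0.0416667⌋ = 6 → g.
Extended square: lon ⌊0.07772/0.00833333⌋ = 9; lat ⌊0.01585/0.00416667⌋ = 3.

BD83sg93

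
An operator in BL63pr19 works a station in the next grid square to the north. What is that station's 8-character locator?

BL63ps10

Latitude extended square 9; +1 → 10, wraps to 0, carry into subsquare.
Latitude subsquare r = 17; +1 → 18 = s.
The longitude characters are unchanged.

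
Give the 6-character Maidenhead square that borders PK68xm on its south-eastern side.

PK78al

Longitude subsquare x = 23; +1 → 24, wraps to 0 = a, carry into square.
Longitude square 6; +1 → 7.
Latitude subsquare m = 12; −1 → 11 = l.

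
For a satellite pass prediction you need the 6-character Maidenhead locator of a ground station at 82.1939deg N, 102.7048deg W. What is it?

Add 180° to longitude and 90° to latitude: 77.2952, 172.1939.
Field: lon ⌊77.2952/20⌋ = 3 → D; lat ⌊172.1939/10⌋ = 17 → R.
Square: lon ⌊17.2952/2⌋ = 8; lat ⌊2.1939/1⌋ = 2.
Subsquare: lon ⌊1.2952/0.0833333⌋ = 15 → p; lat ⌊0.1939/0.0416667⌋ = 4 → e.

DR82pe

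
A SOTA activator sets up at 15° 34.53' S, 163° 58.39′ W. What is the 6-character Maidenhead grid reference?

AH84ak

Add 180° to longitude and 90° to latitude: 16.0268, 74.4245.
Field: 16.0268/20 → 0 → A, 74.4245/10 → 7 → H; chars AH.
Square: 16.0268/2 → 8, 4.4245/1 → 4; chars 84.
Subsquare: 0.0268/0.0833333 → 0 → a, 0.4245/0.0416667 → 10 → k; chars ak.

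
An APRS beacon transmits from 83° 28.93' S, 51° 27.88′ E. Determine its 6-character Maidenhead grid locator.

LA56rm

Add 180° to longitude and 90° to latitude: 231.4647, 6.5178.
Field: lon ⌊231.4647/20⌋ = 11 → L; lat ⌊6.5178/10⌋ = 0 → A.
Square: lon ⌊11.4647/2⌋ = 5; lat ⌊6.5178/1⌋ = 6.
Subsquare: lon ⌊1.4647/0.0833333⌋ = 17 → r; lat ⌊0.5178/0.0416667⌋ = 12 → m.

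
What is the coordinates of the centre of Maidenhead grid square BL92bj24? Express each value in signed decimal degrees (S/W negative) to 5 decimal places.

Field B=1, L=11: +1·20° lon, +11·10° lat → SW at lon -160°, lat 20°.
Square 9, 2: +9·2° lon, +2·1° lat → SW at lon -142°, lat 22°.
Subsquare b=1, j=9: +1·0.0833333° lon, +9·0.0416667° lat → SW at lon -141.917°, lat 22.375°.
Extended square 2, 4: +2·0.00833333° lon, +4·0.00416667° lat → SW at lon -141.9°, lat 22.3917°.
Cell spans 0.00833333° lon × 0.00416667° lat. Centre is SW corner plus half of each.
latitude 22.39375, longitude -141.89583.

22.39375, -141.89583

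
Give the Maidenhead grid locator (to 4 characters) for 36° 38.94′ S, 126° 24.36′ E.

PF33

Offset from 180°W / 90°S: lon 306.41°, lat 53.35°.
Field: lon ⌊306.41/20⌋ = 15 → P; lat ⌊53.35/10⌋ = 5 → F.
Square: lon ⌊6.41/2⌋ = 3; lat ⌊3.35/1⌋ = 3.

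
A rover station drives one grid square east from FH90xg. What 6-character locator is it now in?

Longitude subsquare x = 23; +1 → 24, wraps to 0 = a, carry into square.
Longitude square 9; +1 → 10, wraps to 0, carry into field.
Longitude field F = 5; +1 → 6 = G.
The latitude characters are unchanged.

GH00ag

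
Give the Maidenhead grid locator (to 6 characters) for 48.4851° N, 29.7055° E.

Offset from 180°W / 90°S: lon 209.7055°, lat 138.4851°.
Field: 209.7055/20 → 10 → K, 138.4851/10 → 13 → N; chars KN.
Square: 9.7055/2 → 4, 8.4851/1 → 8; chars 48.
Subsquare: 1.7055/0.0833333 → 20 → u, 0.4851/0.0416667 → 11 → l; chars ul.

KN48ul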